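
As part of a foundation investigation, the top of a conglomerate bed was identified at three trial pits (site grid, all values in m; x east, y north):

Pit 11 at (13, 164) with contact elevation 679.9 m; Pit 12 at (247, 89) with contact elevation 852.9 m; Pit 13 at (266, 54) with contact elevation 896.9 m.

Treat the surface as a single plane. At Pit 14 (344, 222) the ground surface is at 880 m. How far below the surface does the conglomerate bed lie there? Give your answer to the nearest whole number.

125 m

Let the plane be z = a·x + b·y + c.
Pit 12−Pit 11: 234a − 75b = 173;  Pit 13−Pit 11: 253a − 110b = 217.
Solving gives a = 0.40724, b = −1.03607.
Then c = 679.9 − a·13 − b·164 = 844.52.
At (344, 222): z_contact = 140.1 − 230.0 + 844.52 = 754.6 m.
Depth below ground = 880 − 754.6 = 125 m.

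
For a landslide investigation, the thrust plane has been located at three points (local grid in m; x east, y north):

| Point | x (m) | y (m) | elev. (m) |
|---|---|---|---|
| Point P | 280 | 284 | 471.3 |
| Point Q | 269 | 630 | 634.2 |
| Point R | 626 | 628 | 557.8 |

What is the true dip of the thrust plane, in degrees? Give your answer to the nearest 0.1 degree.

Let the plane be z = a·x + b·y + c.
Point Q−Point P: −11a + 346b = 162.9;  Point R−Point P: 346a + 344b = 86.5.
Solving gives a = −0.21141, b = 0.46409.
Gradient magnitude |∇z| = √(a² + b²) = √(0.04469 + 0.21538) = 0.50997.
True dip = arctan(0.50997) = 27.0°, dipping toward SSE (azimuth ≈ 156°).

27.0°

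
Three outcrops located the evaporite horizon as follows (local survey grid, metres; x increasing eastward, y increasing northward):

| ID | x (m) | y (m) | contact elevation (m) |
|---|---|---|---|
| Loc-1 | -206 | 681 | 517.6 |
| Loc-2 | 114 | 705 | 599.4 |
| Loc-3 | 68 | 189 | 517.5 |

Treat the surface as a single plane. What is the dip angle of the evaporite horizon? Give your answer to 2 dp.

Let the plane be z = a·x + b·y + c.
Loc-2−Loc-1: 320a + 24b = 81.8;  Loc-3−Loc-1: 274a − 492b = −0.1.
Solving gives a = 0.24536, b = 0.13685.
Gradient magnitude |∇z| = √(a² + b²) = √(0.06020 + 0.01873) = 0.28094.
True dip = arctan(0.28094) = 15.69°, dipping toward WSW (azimuth ≈ 241°).

15.69°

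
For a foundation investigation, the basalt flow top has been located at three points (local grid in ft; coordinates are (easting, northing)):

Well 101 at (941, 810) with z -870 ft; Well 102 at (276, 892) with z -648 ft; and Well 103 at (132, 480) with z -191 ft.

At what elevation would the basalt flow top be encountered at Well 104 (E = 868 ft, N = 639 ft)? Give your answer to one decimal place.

Two edge vectors: Well 101→Well 102 = (-665, 82, 222), Well 101→Well 103 = (-809, -330, 679).
Normal n = (Well 101→Well 102) × (Well 101→Well 103) = (128938, 271937, 285788).
So ∂z/∂E = −n_x/n_z = −0.45117 and ∂z/∂N = −n_y/n_z = −0.95153.
Intercept c from Well 101: -870 + 424.55 + 770.74 = 325.29.
At (868, 639): z = −391.6 − 608.0 + 325.29 = -674.4 ft.

-674.4 ft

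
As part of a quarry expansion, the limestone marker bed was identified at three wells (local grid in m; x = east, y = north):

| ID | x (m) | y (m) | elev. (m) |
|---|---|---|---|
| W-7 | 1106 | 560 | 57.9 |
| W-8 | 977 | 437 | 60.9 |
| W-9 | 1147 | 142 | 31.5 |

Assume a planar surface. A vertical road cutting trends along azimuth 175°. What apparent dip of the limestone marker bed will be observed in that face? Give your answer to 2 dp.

Let the plane be z = a·x + b·y + c.
W-8−W-7: −129a − 123b = 3;  W-9−W-7: 41a − 418b = −26.4.
Solving gives a = −0.07634, b = 0.05567.
Unit vector along 175° is (sin 175°, cos 175°) = (0.0872, -0.9962).
Slope in that direction = a·(0.0872) + b·(-0.9962) = −0.06211.
Apparent dip = arctan|0.06211| = 3.55° (true dip is 5.4°, so apparent ≤ true as expected).

3.55°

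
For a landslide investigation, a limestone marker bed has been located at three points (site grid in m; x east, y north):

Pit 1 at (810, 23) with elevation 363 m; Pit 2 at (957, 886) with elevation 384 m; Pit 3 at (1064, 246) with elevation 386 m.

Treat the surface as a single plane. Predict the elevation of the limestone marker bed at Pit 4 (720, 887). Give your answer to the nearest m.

Let the plane be z = a·x + b·y + c.
Pit 2−Pit 1: 147a + 863b = 21;  Pit 3−Pit 1: 254a + 223b = 23.
Solving gives a = 0.08135, b = 0.01048.
Then c = 363 − a·810 − b·23 = 296.86.
At (720, 887): z = 58.6 + 9.3 + 296.86 = 364.7 m.

365 m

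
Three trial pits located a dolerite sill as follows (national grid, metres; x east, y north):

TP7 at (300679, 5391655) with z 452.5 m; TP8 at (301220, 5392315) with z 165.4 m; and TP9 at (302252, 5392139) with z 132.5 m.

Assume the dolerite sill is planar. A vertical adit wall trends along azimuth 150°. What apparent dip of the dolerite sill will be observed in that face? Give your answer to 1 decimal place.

Two edge vectors: TP7→TP8 = (541, 660, -287.1), TP7→TP9 = (1573, 484, -320).
Normal n = (TP7→TP8) × (TP7→TP9) = (-72243.6, -278488.3, -776336).
So ∂z/∂x = −n_x/n_z = −0.09306 and ∂z/∂y = −n_y/n_z = −0.35872.
Unit vector along 150° is (sin 150°, cos 150°) = (0.5000, -0.8660).
Slope in that direction = a·(0.5000) + b·(-0.8660) = 0.26413.
Apparent dip = arctan|0.26413| = 14.8° (true dip is 20.3°, so apparent ≤ true as expected).

14.8°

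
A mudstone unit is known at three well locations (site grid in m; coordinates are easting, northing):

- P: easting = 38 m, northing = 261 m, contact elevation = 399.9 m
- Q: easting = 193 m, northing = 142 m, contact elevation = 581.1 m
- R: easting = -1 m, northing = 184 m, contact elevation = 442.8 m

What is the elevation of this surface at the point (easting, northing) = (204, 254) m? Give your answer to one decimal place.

494.3 m

Two edge vectors: P→Q = (155, -119, 181.2), P→R = (-39, -77, 42.9).
Normal n = (P→Q) × (P→R) = (8847.3, -13716.3, -16576).
So ∂z/∂easting = −n_x/n_z = 0.53374 and ∂z/∂northing = −n_y/n_z = −0.82748.
Intercept c from P: 399.9 − 20.28 + 215.97 = 595.59.
At (204, 254): z = 108.9 − 210.2 + 595.59 = 494.3 m.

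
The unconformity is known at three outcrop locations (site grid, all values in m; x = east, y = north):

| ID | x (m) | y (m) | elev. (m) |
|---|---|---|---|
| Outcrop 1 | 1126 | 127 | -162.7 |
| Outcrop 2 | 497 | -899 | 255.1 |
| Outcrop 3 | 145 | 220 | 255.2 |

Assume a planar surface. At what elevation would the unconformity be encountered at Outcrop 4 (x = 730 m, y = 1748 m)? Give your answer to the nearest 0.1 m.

-212.6 m

Two edge vectors: Outcrop 1→Outcrop 2 = (-629, -1026, 417.8), Outcrop 1→Outcrop 3 = (-981, 93, 417.9).
Normal n = (Outcrop 1→Outcrop 2) × (Outcrop 1→Outcrop 3) = (-467620.8, -147002.7, -1065003).
So ∂z/∂x = −n_x/n_z = −0.439079 and ∂z/∂y = −n_y/n_z = −0.138030.
Intercept c from Outcrop 1: -162.7 + 494.40 + 17.53 = 349.23.
At (730, 1748): z = −320.5 − 241.3 + 349.23 = -212.6 m.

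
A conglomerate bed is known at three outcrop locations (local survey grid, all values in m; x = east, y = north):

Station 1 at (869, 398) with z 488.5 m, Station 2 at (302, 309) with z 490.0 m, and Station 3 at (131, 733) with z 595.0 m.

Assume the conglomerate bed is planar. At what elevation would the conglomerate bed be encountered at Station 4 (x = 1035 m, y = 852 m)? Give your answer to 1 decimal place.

587.3 m

Two edge vectors: Station 1→Station 2 = (-567, -89, 1.5), Station 1→Station 3 = (-738, 335, 106.5).
Normal n = (Station 1→Station 2) × (Station 1→Station 3) = (-9981, 59278.5, -255627).
So ∂z/∂x = −n_x/n_z = −0.039045 and ∂z/∂y = −n_y/n_z = 0.231895.
Intercept c from Station 1: 488.5 + 33.93 − 92.29 = 430.14.
At (1035, 852): z = −40.4 + 197.6 + 430.14 = 587.3 m.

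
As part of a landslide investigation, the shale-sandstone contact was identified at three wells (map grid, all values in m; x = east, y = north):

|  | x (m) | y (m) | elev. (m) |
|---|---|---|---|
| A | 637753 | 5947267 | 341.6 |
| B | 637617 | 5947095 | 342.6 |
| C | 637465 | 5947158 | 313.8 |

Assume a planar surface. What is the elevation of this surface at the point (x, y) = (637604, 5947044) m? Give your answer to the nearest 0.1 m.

Two edge vectors: A→B = (-136, -172, 1), A→C = (-288, -109, -27.8).
Normal n = (A→B) × (A→C) = (4890.6, -4068.8, -34712).
So ∂z/∂x = −n_x/n_z = 0.140890758 and ∂z/∂y = −n_y/n_z = −0.117215948.
Intercept c from A: 341.6 − 89853.50 + 697114.54 = 607602.64.
At (637604, 5947044): z = 89832.5 − 697088.4 + 607602.64 = 346.7 m.

346.7 m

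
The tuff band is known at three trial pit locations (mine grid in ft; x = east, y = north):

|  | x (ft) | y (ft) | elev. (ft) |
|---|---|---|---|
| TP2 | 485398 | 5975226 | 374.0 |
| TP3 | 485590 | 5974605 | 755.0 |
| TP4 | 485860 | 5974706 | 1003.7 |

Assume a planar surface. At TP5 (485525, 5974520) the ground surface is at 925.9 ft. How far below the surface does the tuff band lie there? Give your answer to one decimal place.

212.9 ft

Let the plane be z = a·x + b·y + c.
TP3−TP2: 192a − 621b = 381;  TP4−TP2: 462a − 520b = 629.7.
Solving gives a = 1.031335600, b = −0.294659525.
Then c = 374 − a·485398 − b·5975226 = 1260423.02.
At (485525, 5974520): z_contact = 500739.22 − 1760449.22 + 1260423.02 = 713.01 ft.
Depth below ground = 925.9 − 713.01 = 212.9 ft.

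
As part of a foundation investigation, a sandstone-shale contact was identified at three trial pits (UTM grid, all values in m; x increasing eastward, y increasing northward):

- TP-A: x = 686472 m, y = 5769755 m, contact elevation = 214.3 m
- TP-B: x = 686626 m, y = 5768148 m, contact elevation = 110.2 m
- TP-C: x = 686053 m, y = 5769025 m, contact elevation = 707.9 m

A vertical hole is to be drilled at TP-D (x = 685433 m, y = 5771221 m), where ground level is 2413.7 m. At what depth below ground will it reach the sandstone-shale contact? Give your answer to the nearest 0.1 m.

1110.5 m

Let the plane be z = a·x + b·y + c.
TP-B−TP-A: 154a − 1607b = −104.1;  TP-C−TP-A: −419a − 730b = 493.6.
Solving gives a = −1.106210476, b = −0.041229878.
Then c = 214.3 − a·686472 − b·5769755 = 997483.11.
At (685433, 5771221): z_contact = −758233.17 − 237946.74 + 997483.11 = 1303.21 m.
Depth below ground = 2413.7 − 1303.21 = 1110.5 m.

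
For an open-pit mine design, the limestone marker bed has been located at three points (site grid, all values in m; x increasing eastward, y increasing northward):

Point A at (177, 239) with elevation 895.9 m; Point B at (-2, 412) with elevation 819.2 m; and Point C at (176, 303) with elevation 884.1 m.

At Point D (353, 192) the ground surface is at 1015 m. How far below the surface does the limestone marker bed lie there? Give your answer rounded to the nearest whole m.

66 m

Let the plane be z = a·x + b·y + c.
Point B−Point A: −179a + 173b = −76.7;  Point C−Point A: −1a + 64b = −11.8.
Solving gives a = 0.25413, b = −0.18040.
Then c = 895.9 − a·177 − b·239 = 894.03.
At (353, 192): z_contact = 89.7 − 34.6 + 894.03 = 949.1 m.
Depth below ground = 1015 − 949.1 = 66 m.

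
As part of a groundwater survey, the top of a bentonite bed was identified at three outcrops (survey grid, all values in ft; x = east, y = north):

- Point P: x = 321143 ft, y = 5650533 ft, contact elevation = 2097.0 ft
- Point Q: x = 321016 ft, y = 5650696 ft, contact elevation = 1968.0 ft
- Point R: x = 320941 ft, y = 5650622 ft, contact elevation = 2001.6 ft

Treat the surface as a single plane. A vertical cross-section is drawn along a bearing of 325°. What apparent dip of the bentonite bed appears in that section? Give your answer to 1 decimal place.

32.5°

Let the plane be z = a·x + b·y + c.
Point Q−Point P: −127a + 163b = −129;  Point R−Point P: −202a + 89b = −95.4.
Solving gives a = 0.18819, b = −0.64479.
Unit vector along 325° is (sin 325°, cos 325°) = (-0.5736, 0.8192).
Slope in that direction = a·(-0.5736) + b·(0.8192) = −0.63612.
Apparent dip = arctan|0.63612| = 32.5° (true dip is 33.9°, so apparent ≤ true as expected).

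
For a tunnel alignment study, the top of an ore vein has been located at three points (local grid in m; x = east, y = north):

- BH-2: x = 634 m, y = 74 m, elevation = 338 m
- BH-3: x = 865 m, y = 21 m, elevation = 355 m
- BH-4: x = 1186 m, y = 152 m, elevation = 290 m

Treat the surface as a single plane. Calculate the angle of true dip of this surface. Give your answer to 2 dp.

23.45°

Let the plane be z = a·x + b·y + c.
BH-3−BH-2: 231a − 53b = 17;  BH-4−BH-2: 552a + 78b = −48.
Solving gives a = −0.02576, b = −0.43305.
Gradient magnitude |∇z| = √(a² + b²) = √(0.00066 + 0.18753) = 0.43382.
True dip = arctan(0.43382) = 23.45°, dipping toward N (azimuth ≈ 003°).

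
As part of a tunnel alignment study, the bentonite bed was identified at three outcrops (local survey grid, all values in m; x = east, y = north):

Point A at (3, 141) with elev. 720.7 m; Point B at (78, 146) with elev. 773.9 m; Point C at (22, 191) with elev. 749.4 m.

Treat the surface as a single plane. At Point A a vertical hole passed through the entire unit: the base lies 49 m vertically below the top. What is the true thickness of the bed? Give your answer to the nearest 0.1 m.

39.1 m

Let the plane be z = a·x + b·y + c.
Point B−Point A: 75a + 5b = 53.2;  Point C−Point A: 19a + 50b = 28.7.
Solving gives a = 0.68851, b = 0.31237.
|∇z| = √(a²+b²) = 0.75605, so dip δ = arctan(0.75605) = 37.09°.
True thickness = vertical thickness × cos δ = 49 × cos 37.09° = 39.1 m.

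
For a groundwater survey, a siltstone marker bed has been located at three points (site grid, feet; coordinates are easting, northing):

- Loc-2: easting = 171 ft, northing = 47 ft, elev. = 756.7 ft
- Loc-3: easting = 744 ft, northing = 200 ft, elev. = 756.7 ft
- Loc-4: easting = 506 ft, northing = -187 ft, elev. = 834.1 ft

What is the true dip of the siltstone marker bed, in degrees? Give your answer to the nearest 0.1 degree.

Let the plane be z = a·easting + b·northing + c.
Loc-3−Loc-2: 573a + 153b = 0;  Loc-4−Loc-2: 335a − 234b = 77.4.
Solving gives a = 0.06390, b = −0.23929.
Gradient magnitude |∇z| = √(a² + b²) = √(0.00408 + 0.05726) = 0.24768.
True dip = arctan(0.24768) = 13.9°, dipping toward NNW (azimuth ≈ 345°).

13.9°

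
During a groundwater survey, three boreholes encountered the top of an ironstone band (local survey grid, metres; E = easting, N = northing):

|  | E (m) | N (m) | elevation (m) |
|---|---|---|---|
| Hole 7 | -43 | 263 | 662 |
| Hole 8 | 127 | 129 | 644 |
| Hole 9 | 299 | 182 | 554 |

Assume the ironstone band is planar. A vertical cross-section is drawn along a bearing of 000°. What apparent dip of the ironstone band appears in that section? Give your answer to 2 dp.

20.84°

Let the plane be z = a·E + b·N + c.
Hole 8−Hole 7: 170a − 134b = −18;  Hole 9−Hole 7: 342a − 81b = −108.
Solving gives a = −0.40595, b = −0.38069.
Unit vector along 000° is (sin 0°, cos 0°) = (0.0000, 1.0000).
Slope in that direction = a·(0.0000) + b·(1.0000) = −0.38069.
Apparent dip = arctan|0.38069| = 20.84° (true dip is 29.1°, so apparent ≤ true as expected).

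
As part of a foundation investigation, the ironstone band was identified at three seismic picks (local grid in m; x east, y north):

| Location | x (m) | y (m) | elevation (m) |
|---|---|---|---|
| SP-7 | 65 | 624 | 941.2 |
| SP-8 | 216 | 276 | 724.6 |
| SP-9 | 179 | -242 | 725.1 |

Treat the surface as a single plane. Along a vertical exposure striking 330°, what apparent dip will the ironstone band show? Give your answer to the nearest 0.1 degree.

Let the plane be z = a·x + b·y + c.
SP-8−SP-7: 151a − 348b = −216.6;  SP-9−SP-7: 114a − 866b = −216.1.
Solving gives a = −1.23359, b = 0.08715.
Unit vector along 330° is (sin 330°, cos 330°) = (-0.5000, 0.8660).
Slope in that direction = a·(-0.5000) + b·(0.8660) = 0.69227.
Apparent dip = arctan|0.69227| = 34.7° (true dip is 51.0°, so apparent ≤ true as expected).

34.7°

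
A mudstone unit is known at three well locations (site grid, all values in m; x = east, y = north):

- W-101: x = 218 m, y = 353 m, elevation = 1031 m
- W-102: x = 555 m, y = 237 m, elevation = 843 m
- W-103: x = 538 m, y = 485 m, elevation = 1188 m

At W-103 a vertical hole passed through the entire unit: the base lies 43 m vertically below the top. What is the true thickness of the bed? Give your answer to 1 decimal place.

Let the plane be z = a·x + b·y + c.
W-102−W-101: 337a − 116b = −188;  W-103−W-101: 320a + 132b = 157.
Solving gives a = −0.08093, b = 1.38558.
|∇z| = √(a²+b²) = 1.38794, so dip δ = arctan(1.38794) = 54.23°.
True thickness = vertical thickness × cos δ = 43 × cos 54.23° = 25.1 m.

25.1 m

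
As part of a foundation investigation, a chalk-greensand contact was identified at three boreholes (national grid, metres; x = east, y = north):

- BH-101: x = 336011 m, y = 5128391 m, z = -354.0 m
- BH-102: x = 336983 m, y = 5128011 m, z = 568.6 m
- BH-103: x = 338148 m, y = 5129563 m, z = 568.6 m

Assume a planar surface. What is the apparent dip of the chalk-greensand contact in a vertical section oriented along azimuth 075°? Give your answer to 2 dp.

29.52°

Let the plane be z = a·x + b·y + c.
BH-102−BH-101: 972a − 380b = 922.6;  BH-103−BH-101: 2137a + 1172b = 922.6.
Solving gives a = 0.73383, b = −0.55084.
Unit vector along 075° is (sin 75°, cos 75°) = (0.9659, 0.2588).
Slope in that direction = a·(0.9659) + b·(0.2588) = 0.56625.
Apparent dip = arctan|0.56625| = 29.52° (true dip is 42.5°, so apparent ≤ true as expected).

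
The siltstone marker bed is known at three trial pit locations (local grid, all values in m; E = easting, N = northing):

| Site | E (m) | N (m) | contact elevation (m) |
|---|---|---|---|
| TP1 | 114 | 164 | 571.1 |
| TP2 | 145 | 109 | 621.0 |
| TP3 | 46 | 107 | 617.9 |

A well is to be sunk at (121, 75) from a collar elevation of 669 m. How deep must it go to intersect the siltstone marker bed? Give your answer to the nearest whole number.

Two edge vectors: TP1→TP2 = (31, -55, 49.9), TP1→TP3 = (-68, -57, 46.8).
Normal n = (TP1→TP2) × (TP1→TP3) = (270.3, -4844, -5507).
So ∂z/∂E = −n_x/n_z = 0.04908 and ∂z/∂N = −n_y/n_z = −0.87961.
Intercept c from TP1: 571.1 − 5.60 + 144.26 = 709.76.
At (121, 75): z_contact = 5.9 − 66.0 + 709.76 = 649.7 m.
Depth below ground = 669 − 649.7 = 19 m.

19 m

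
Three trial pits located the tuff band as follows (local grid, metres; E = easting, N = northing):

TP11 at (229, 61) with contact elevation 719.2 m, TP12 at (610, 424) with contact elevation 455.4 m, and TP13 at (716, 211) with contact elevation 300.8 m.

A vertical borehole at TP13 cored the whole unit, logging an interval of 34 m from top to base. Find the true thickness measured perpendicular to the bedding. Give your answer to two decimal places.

Two edge vectors: TP11→TP12 = (381, 363, -263.8), TP11→TP13 = (487, 150, -418.4).
Normal n = (TP11→TP12) × (TP11→TP13) = (-112309.2, 30939.8, -119631).
So ∂z/∂E = −n_x/n_z = −0.93880 and ∂z/∂N = −n_y/n_z = 0.25863.
|∇z| = √(a²+b²) = 0.97377, so dip δ = arctan(0.97377) = 44.24°.
True thickness = vertical thickness × cos δ = 34 × cos 44.24° = 24.36 m.

24.36 m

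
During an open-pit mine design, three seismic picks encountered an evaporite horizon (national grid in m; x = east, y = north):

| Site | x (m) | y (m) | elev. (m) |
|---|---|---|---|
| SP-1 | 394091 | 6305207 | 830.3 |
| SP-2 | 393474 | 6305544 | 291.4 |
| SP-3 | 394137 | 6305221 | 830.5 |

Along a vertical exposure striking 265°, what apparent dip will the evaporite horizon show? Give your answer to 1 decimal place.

Two edge vectors: SP-1→SP-2 = (-617, 337, -538.9), SP-1→SP-3 = (46, 14, 0.2).
Normal n = (SP-1→SP-2) × (SP-1→SP-3) = (7612, -24666, -24140).
So ∂z/∂x = −n_x/n_z = 0.31533 and ∂z/∂y = −n_y/n_z = −1.02179.
Unit vector along 265° is (sin 265°, cos 265°) = (-0.9962, -0.0872).
Slope in that direction = a·(-0.9962) + b·(-0.0872) = −0.22507.
Apparent dip = arctan|0.22507| = 12.7° (true dip is 46.9°, so apparent ≤ true as expected).

12.7°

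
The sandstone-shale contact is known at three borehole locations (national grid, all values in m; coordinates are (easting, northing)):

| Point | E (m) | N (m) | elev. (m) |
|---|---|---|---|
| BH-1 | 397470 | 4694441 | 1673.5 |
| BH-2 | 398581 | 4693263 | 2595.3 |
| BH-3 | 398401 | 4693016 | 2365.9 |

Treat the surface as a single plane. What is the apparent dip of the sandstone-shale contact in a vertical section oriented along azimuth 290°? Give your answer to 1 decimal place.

Let the plane be z = a·E + b·N + c.
BH-2−BH-1: 1111a − 1178b = 921.8;  BH-3−BH-1: 931a − 1425b = 692.4.
Solving gives a = 1.02356, b = 0.18283.
Unit vector along 290° is (sin 290°, cos 290°) = (-0.9397, 0.3420).
Slope in that direction = a·(-0.9397) + b·(0.3420) = −0.89930.
Apparent dip = arctan|0.89930| = 42.0° (true dip is 46.1°, so apparent ≤ true as expected).

42.0°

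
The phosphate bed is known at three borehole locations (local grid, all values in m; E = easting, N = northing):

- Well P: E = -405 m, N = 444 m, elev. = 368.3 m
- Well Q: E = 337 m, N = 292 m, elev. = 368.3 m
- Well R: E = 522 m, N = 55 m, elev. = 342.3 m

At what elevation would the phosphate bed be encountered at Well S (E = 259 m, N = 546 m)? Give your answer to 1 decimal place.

399.4 m

Let the plane be z = a·E + b·N + c.
Well Q−Well P: 742a − 152b = 0;  Well R−Well P: 927a − 389b = −26.
Solving gives a = 0.02675, b = 0.13059.
Then c = 368.3 − a·-405 − b·444 = 321.15.
At (259, 546): z = 6.9 + 71.3 + 321.15 = 399.4 m.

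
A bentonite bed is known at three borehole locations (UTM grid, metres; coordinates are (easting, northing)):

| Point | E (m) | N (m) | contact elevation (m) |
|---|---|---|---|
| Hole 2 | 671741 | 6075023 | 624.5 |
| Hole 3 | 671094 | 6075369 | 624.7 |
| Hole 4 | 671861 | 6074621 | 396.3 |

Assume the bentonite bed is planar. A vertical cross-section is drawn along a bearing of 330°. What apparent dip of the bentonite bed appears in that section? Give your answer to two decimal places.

22.02°

Let the plane be z = a·E + b·N + c.
Hole 3−Hole 2: −647a + 346b = 0.2;  Hole 4−Hole 2: 120a − 402b = −228.2.
Solving gives a = 0.36087, b = 0.67538.
Unit vector along 330° is (sin 330°, cos 330°) = (-0.5000, 0.8660).
Slope in that direction = a·(-0.5000) + b·(0.8660) = 0.40446.
Apparent dip = arctan|0.40446| = 22.02° (true dip is 37.4°, so apparent ≤ true as expected).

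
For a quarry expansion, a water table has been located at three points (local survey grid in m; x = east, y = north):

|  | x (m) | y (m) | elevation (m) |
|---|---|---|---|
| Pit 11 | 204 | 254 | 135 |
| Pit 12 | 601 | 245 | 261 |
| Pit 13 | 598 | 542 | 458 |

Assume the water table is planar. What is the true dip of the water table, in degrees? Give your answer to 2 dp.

Two edge vectors: Pit 11→Pit 12 = (397, -9, 126), Pit 11→Pit 13 = (394, 288, 323).
Normal n = (Pit 11→Pit 12) × (Pit 11→Pit 13) = (-39195, -78587, 117882).
So ∂z/∂x = −n_x/n_z = 0.33249 and ∂z/∂y = −n_y/n_z = 0.66666.
Gradient magnitude |∇z| = √(a² + b²) = √(0.11055 + 0.44443) = 0.74497.
True dip = arctan(0.74497) = 36.69°, dipping toward SSW (azimuth ≈ 207°).

36.69°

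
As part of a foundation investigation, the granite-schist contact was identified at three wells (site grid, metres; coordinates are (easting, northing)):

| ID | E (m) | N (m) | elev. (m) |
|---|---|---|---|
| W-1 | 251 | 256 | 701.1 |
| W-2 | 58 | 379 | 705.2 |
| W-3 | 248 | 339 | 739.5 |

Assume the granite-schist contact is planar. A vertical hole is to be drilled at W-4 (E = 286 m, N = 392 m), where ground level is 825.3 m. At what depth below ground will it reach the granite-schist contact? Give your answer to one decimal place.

50.1 m

Two edge vectors: W-1→W-2 = (-193, 123, 4.1), W-1→W-3 = (-3, 83, 38.4).
Normal n = (W-1→W-2) × (W-1→W-3) = (4382.9, 7398.9, -15650).
So ∂z/∂E = −n_x/n_z = 0.28006 and ∂z/∂N = −n_y/n_z = 0.47277.
Intercept c from W-1: 701.1 − 70.29 − 121.03 = 509.78.
At (286, 392): z_contact = 80.10 + 185.33 + 509.78 = 775.20 m.
Depth below ground = 825.3 − 775.20 = 50.1 m.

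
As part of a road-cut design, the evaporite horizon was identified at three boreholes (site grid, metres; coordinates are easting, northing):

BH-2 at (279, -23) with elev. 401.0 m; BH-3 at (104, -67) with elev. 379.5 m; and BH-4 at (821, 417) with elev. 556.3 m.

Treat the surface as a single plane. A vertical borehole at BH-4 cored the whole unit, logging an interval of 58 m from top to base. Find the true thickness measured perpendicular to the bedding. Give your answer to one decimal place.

55.6 m

Let the plane be z = a·easting + b·northing + c.
BH-3−BH-2: −175a − 44b = −21.5;  BH-4−BH-2: 542a + 440b = 155.3.
Solving gives a = 0.04942, b = 0.29208.
|∇z| = √(a²+b²) = 0.29623, so dip δ = arctan(0.29623) = 16.50°.
True thickness = vertical thickness × cos δ = 58 × cos 16.50° = 55.6 m.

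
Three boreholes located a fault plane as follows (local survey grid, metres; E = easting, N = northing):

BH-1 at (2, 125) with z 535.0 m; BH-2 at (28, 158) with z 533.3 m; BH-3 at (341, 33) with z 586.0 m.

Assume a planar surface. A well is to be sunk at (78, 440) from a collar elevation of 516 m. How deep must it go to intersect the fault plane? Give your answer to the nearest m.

17 m

Let the plane be z = a·E + b·N + c.
BH-2−BH-1: 26a + 33b = −1.7;  BH-3−BH-1: 339a − 92b = 51.
Solving gives a = 0.11242, b = −0.14009.
Then c = 535 − a·2 − b·125 = 552.29.
At (78, 440): z_contact = 8.8 − 61.6 + 552.29 = 499.4 m.
Depth below ground = 516 − 499.4 = 17 m.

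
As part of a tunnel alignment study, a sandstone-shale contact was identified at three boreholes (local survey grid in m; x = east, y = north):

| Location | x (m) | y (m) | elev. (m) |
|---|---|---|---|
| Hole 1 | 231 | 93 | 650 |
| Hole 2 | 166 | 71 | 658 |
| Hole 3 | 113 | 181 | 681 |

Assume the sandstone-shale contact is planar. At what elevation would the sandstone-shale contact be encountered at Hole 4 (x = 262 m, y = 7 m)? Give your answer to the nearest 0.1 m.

Two edge vectors: Hole 1→Hole 2 = (-65, -22, 8), Hole 1→Hole 3 = (-118, 88, 31).
Normal n = (Hole 1→Hole 2) × (Hole 1→Hole 3) = (-1386, 1071, -8316).
So ∂z/∂x = −n_x/n_z = −0.16667 and ∂z/∂y = −n_y/n_z = 0.12879.
Intercept c from Hole 1: 650 + 38.50 − 11.98 = 676.52.
At (262, 7): z = −43.7 + 0.9 + 676.52 = 633.8 m.

633.8 m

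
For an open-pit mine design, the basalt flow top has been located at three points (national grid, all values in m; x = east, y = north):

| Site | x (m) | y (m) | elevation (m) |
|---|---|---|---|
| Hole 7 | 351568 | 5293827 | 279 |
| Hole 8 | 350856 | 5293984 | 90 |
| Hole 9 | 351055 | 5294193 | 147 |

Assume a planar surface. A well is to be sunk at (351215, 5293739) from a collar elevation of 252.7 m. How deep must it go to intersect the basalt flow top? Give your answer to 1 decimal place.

70.1 m

Two edge vectors: Hole 7→Hole 8 = (-712, 157, -189), Hole 7→Hole 9 = (-513, 366, -132).
Normal n = (Hole 7→Hole 8) × (Hole 7→Hole 9) = (48450, 2973, -180051).
So ∂z/∂x = −n_x/n_z = 0.269090424 and ∂z/∂y = −n_y/n_z = 0.016511988.
Intercept c from Hole 7: 279 − 94603.58 − 87411.61 = −181736.19.
At (351215, 5293739): z_contact = 94508.59 + 87410.16 − 181736.19 = 182.56 m.
Depth below ground = 252.7 − 182.56 = 70.1 m.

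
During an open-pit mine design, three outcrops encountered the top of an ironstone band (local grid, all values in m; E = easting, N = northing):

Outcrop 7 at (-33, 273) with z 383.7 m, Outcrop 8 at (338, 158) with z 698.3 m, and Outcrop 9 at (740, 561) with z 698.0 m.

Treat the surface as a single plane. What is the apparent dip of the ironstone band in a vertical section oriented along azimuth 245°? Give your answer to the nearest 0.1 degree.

Two edge vectors: Outcrop 7→Outcrop 8 = (371, -115, 314.6), Outcrop 7→Outcrop 9 = (773, 288, 314.3).
Normal n = (Outcrop 7→Outcrop 8) × (Outcrop 7→Outcrop 9) = (-126749.3, 126580.5, 195743).
So ∂z/∂E = −n_x/n_z = 0.64753 and ∂z/∂N = −n_y/n_z = −0.64667.
Unit vector along 245° is (sin 245°, cos 245°) = (-0.9063, -0.4226).
Slope in that direction = a·(-0.9063) + b·(-0.4226) = −0.31357.
Apparent dip = arctan|0.31357| = 17.4° (true dip is 42.5°, so apparent ≤ true as expected).

17.4°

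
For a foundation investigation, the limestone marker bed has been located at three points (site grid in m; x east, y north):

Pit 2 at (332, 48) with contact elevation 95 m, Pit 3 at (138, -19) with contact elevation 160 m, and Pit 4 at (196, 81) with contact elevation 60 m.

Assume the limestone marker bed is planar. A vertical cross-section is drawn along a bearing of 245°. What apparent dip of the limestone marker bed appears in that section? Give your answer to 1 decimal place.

22.5°

Let the plane be z = a·x + b·y + c.
Pit 3−Pit 2: −194a − 67b = 65;  Pit 4−Pit 2: −136a + 33b = −35.
Solving gives a = 0.01289, b = −1.00748.
Unit vector along 245° is (sin 245°, cos 245°) = (-0.9063, -0.4226).
Slope in that direction = a·(-0.9063) + b·(-0.4226) = 0.41409.
Apparent dip = arctan|0.41409| = 22.5° (true dip is 45.2°, so apparent ≤ true as expected).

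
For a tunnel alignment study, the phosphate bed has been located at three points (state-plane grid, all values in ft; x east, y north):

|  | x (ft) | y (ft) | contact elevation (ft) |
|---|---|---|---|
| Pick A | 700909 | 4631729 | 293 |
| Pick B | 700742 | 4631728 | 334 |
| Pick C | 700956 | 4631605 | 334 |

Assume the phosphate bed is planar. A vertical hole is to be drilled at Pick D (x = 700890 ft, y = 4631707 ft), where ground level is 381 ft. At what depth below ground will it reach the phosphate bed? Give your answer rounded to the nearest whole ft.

Two edge vectors: Pick A→Pick B = (-167, -1, 41), Pick A→Pick C = (47, -124, 41).
Normal n = (Pick A→Pick B) × (Pick A→Pick C) = (5043, 8774, 20755).
So ∂z/∂x = −n_x/n_z = −0.24297760 and ∂z/∂y = −n_y/n_z = −0.42274151.
Intercept c from Pick A: 293 + 170305.18 + 1958024.10 = 2128622.29.
At (700890, 4631707): z_contact = −170300.6 − 1958014.8 + 2128622.29 = 306.9 ft.
Depth below ground = 381 − 306.9 = 74 ft.

74 ft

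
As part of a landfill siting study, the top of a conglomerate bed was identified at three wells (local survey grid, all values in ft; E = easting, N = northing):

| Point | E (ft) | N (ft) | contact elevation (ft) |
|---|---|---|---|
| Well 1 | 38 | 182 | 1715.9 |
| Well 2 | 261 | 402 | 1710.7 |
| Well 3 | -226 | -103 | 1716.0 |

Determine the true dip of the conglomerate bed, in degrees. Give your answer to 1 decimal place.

20.0°

Two edge vectors: Well 1→Well 2 = (223, 220, -5.2), Well 1→Well 3 = (-264, -285, 0.1).
Normal n = (Well 1→Well 2) × (Well 1→Well 3) = (-1460, 1350.5, -5475).
So ∂z/∂E = −n_x/n_z = −0.26667 and ∂z/∂N = −n_y/n_z = 0.24667.
Gradient magnitude |∇z| = √(a² + b²) = √(0.07111 + 0.06084) = 0.36326.
True dip = arctan(0.36326) = 20.0°, dipping toward SE (azimuth ≈ 133°).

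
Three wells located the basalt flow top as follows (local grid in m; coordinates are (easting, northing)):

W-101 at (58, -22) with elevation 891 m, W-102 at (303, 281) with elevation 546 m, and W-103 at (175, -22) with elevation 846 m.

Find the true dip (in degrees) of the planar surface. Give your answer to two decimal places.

Two edge vectors: W-101→W-102 = (245, 303, -345), W-101→W-103 = (117, 0, -45).
Normal n = (W-101→W-102) × (W-101→W-103) = (-13635, -29340, -35451).
So ∂z/∂E = −n_x/n_z = −0.38462 and ∂z/∂N = −n_y/n_z = −0.82762.
Gradient magnitude |∇z| = √(a² + b²) = √(0.14793 + 0.68496) = 0.91263.
True dip = arctan(0.91263) = 42.38°, dipping toward NNE (azimuth ≈ 025°).

42.38°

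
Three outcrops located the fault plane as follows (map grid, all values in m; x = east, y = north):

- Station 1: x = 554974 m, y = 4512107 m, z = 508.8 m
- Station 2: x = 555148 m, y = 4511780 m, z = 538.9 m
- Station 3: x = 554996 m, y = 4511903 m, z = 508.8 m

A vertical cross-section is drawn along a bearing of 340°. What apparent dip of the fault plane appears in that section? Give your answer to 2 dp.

Let the plane be z = a·x + b·y + c.
Station 2−Station 1: 174a − 327b = 30.1;  Station 3−Station 1: 22a − 204b = 0.
Solving gives a = 0.21696, b = 0.02340.
Unit vector along 340° is (sin 340°, cos 340°) = (-0.3420, 0.9397).
Slope in that direction = a·(-0.3420) + b·(0.9397) = −0.05222.
Apparent dip = arctan|0.05222| = 2.99° (true dip is 12.3°, so apparent ≤ true as expected).

2.99°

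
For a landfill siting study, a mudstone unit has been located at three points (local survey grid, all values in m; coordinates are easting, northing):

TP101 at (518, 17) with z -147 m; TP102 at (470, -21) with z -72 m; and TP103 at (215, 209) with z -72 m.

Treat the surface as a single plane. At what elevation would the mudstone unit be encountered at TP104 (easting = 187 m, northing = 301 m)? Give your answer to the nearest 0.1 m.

-133.6 m

Let the plane be z = a·easting + b·northing + c.
TP102−TP101: −48a − 38b = 75;  TP103−TP101: −303a + 192b = 75.
Solving gives a = −0.83213, b = −0.92258.
Then c = -147 − a·518 − b·17 = 299.73.
At (187, 301): z = −155.6 − 277.7 + 299.73 = -133.6 m.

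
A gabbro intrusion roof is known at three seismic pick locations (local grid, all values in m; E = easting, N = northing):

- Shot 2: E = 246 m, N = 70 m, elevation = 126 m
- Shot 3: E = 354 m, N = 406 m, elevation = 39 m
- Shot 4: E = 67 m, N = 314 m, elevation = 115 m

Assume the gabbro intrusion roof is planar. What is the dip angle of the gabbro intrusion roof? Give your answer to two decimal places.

Let the plane be z = a·E + b·N + c.
Shot 3−Shot 2: 108a + 336b = −87;  Shot 4−Shot 2: −179a + 244b = −11.
Solving gives a = −0.20269, b = −0.19378.
Gradient magnitude |∇z| = √(a² + b²) = √(0.04108 + 0.03755) = 0.28042.
True dip = arctan(0.28042) = 15.66°, dipping toward NE (azimuth ≈ 046°).

15.66°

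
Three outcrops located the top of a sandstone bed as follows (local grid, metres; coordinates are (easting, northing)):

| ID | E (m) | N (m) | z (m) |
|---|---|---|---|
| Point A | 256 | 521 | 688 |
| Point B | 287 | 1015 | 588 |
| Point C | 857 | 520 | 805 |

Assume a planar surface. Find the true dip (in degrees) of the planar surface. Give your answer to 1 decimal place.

Let the plane be z = a·E + b·N + c.
Point B−Point A: 31a + 494b = −100;  Point C−Point A: 601a − 1b = 117.
Solving gives a = 0.19432, b = −0.21462.
Gradient magnitude |∇z| = √(a² + b²) = √(0.03776 + 0.04606) = 0.28952.
True dip = arctan(0.28952) = 16.1°, dipping toward NW (azimuth ≈ 318°).

16.1°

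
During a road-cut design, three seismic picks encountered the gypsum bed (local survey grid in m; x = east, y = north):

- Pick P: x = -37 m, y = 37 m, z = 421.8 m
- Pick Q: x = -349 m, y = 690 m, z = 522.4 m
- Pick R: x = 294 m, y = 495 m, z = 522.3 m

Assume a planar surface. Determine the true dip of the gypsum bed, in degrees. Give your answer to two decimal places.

10.65°

Let the plane be z = a·x + b·y + c.
Pick Q−Pick P: −312a + 653b = 100.6;  Pick R−Pick P: 331a + 458b = 100.5.
Solving gives a = 0.05446, b = 0.18008.
Gradient magnitude |∇z| = √(a² + b²) = √(0.00297 + 0.03243) = 0.18813.
True dip = arctan(0.18813) = 10.65°, dipping toward SSW (azimuth ≈ 197°).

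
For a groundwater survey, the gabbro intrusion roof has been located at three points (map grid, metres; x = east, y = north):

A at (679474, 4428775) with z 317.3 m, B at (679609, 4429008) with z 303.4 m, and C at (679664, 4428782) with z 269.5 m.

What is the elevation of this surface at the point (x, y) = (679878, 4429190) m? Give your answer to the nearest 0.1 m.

250.9 m

Let the plane be z = a·x + b·y + c.
B−A: 135a + 233b = −13.9;  C−A: 190a + 7b = −47.8.
Solving gives a = −0.254820542, b = 0.087986151.
Then c = 317.3 − a·679474 − b·4428775 = −216209.63.
At (679878, 4429190): z = −173246.9 + 389707.4 − 216209.63 = 250.9 m.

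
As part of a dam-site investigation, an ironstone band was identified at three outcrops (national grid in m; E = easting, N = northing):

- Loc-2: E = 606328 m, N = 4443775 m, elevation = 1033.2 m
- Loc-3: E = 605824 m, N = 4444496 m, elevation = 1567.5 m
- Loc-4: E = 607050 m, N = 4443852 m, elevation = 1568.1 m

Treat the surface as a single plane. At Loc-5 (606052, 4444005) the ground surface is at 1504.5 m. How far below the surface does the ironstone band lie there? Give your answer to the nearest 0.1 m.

Let the plane be z = a·E + b·N + c.
Loc-3−Loc-2: −504a + 721b = 534.3;  Loc-4−Loc-2: 722a + 77b = 534.9.
Solving gives a = 0.615910399, b = 1.171593400.
Then c = 1033.2 − a·606328 − b·4443775 = −5578707.98.
At (606052, 4444005): z_contact = 373273.73 + 5206566.93 − 5578707.98 = 1132.68 m.
Depth below ground = 1504.5 − 1132.68 = 371.8 m.

371.8 m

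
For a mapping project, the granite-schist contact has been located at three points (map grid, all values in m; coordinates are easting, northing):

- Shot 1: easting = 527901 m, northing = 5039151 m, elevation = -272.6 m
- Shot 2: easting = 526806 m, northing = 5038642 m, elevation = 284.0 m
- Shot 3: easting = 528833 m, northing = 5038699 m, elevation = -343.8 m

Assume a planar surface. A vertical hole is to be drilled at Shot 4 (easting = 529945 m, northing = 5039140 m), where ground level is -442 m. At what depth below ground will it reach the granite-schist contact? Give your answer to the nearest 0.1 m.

Let the plane be z = a·easting + b·northing + c.
Shot 2−Shot 1: −1095a − 509b = 556.6;  Shot 3−Shot 1: 932a − 452b = −71.2.
Solving gives a = −0.296931482, b = −0.454734827.
Then c = -272.6 − a·527901 − b·5039151 = 2447955.28.
At (529945, 5039140): z_contact = −157357.35 − 2291472.45 + 2447955.28 = -874.53 m.
Depth below ground = -442 − (-874.53) = 432.5 m.

432.5 m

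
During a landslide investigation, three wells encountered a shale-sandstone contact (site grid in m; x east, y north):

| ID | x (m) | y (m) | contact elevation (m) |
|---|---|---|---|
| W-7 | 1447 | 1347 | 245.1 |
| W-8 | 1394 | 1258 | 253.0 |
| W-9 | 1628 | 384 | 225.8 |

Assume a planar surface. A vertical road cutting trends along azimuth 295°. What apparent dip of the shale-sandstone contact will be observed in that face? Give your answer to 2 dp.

7.03°

Two edge vectors: W-7→W-8 = (-53, -89, 7.9), W-7→W-9 = (181, -963, -19.3).
Normal n = (W-7→W-8) × (W-7→W-9) = (9325.4, 407, 67148).
So ∂z/∂x = −n_x/n_z = −0.13888 and ∂z/∂y = −n_y/n_z = −0.00606.
Unit vector along 295° is (sin 295°, cos 295°) = (-0.9063, 0.4226).
Slope in that direction = a·(-0.9063) + b·(0.4226) = 0.12330.
Apparent dip = arctan|0.12330| = 7.03° (true dip is 7.9°, so apparent ≤ true as expected).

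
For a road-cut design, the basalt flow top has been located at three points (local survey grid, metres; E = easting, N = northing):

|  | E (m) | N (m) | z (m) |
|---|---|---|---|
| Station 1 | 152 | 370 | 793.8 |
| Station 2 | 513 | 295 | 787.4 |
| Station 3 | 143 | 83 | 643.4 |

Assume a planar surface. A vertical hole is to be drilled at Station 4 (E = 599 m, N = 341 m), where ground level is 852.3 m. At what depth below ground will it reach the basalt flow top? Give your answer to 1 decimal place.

33.1 m

Let the plane be z = a·E + b·N + c.
Station 2−Station 1: 361a − 75b = −6.4;  Station 3−Station 1: −9a − 287b = −150.4.
Solving gives a = 0.09055, b = 0.52120.
Then c = 793.8 − a·152 − b·370 = 587.19.
At (599, 341): z_contact = 54.24 + 177.73 + 587.19 = 819.16 m.
Depth below ground = 852.3 − 819.16 = 33.1 m.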